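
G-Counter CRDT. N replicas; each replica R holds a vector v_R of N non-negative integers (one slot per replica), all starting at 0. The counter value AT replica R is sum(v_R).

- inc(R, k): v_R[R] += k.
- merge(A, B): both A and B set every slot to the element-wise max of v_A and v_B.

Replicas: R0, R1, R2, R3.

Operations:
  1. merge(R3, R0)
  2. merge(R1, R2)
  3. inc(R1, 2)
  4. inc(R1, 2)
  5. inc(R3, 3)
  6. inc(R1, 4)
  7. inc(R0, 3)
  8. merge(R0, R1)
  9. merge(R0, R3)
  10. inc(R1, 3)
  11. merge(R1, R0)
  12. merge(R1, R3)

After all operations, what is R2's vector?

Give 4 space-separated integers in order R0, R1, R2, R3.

Answer: 0 0 0 0

Derivation:
Op 1: merge R3<->R0 -> R3=(0,0,0,0) R0=(0,0,0,0)
Op 2: merge R1<->R2 -> R1=(0,0,0,0) R2=(0,0,0,0)
Op 3: inc R1 by 2 -> R1=(0,2,0,0) value=2
Op 4: inc R1 by 2 -> R1=(0,4,0,0) value=4
Op 5: inc R3 by 3 -> R3=(0,0,0,3) value=3
Op 6: inc R1 by 4 -> R1=(0,8,0,0) value=8
Op 7: inc R0 by 3 -> R0=(3,0,0,0) value=3
Op 8: merge R0<->R1 -> R0=(3,8,0,0) R1=(3,8,0,0)
Op 9: merge R0<->R3 -> R0=(3,8,0,3) R3=(3,8,0,3)
Op 10: inc R1 by 3 -> R1=(3,11,0,0) value=14
Op 11: merge R1<->R0 -> R1=(3,11,0,3) R0=(3,11,0,3)
Op 12: merge R1<->R3 -> R1=(3,11,0,3) R3=(3,11,0,3)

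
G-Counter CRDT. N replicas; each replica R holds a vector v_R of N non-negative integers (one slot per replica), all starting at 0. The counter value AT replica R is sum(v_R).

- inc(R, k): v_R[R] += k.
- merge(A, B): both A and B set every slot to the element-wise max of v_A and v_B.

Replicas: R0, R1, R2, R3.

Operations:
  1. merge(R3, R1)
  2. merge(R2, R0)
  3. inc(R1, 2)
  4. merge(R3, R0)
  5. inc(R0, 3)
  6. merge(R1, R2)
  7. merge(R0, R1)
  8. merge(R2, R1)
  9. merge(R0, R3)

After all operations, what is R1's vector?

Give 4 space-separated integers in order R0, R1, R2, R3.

Answer: 3 2 0 0

Derivation:
Op 1: merge R3<->R1 -> R3=(0,0,0,0) R1=(0,0,0,0)
Op 2: merge R2<->R0 -> R2=(0,0,0,0) R0=(0,0,0,0)
Op 3: inc R1 by 2 -> R1=(0,2,0,0) value=2
Op 4: merge R3<->R0 -> R3=(0,0,0,0) R0=(0,0,0,0)
Op 5: inc R0 by 3 -> R0=(3,0,0,0) value=3
Op 6: merge R1<->R2 -> R1=(0,2,0,0) R2=(0,2,0,0)
Op 7: merge R0<->R1 -> R0=(3,2,0,0) R1=(3,2,0,0)
Op 8: merge R2<->R1 -> R2=(3,2,0,0) R1=(3,2,0,0)
Op 9: merge R0<->R3 -> R0=(3,2,0,0) R3=(3,2,0,0)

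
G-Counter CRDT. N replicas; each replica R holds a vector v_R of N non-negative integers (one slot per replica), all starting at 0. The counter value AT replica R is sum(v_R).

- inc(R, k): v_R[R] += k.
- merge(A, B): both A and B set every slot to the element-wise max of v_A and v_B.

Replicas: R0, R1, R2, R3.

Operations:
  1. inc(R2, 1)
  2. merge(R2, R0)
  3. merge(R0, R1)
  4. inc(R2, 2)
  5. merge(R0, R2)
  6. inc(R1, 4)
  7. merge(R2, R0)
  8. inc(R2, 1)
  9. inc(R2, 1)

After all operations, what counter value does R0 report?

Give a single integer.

Answer: 3

Derivation:
Op 1: inc R2 by 1 -> R2=(0,0,1,0) value=1
Op 2: merge R2<->R0 -> R2=(0,0,1,0) R0=(0,0,1,0)
Op 3: merge R0<->R1 -> R0=(0,0,1,0) R1=(0,0,1,0)
Op 4: inc R2 by 2 -> R2=(0,0,3,0) value=3
Op 5: merge R0<->R2 -> R0=(0,0,3,0) R2=(0,0,3,0)
Op 6: inc R1 by 4 -> R1=(0,4,1,0) value=5
Op 7: merge R2<->R0 -> R2=(0,0,3,0) R0=(0,0,3,0)
Op 8: inc R2 by 1 -> R2=(0,0,4,0) value=4
Op 9: inc R2 by 1 -> R2=(0,0,5,0) value=5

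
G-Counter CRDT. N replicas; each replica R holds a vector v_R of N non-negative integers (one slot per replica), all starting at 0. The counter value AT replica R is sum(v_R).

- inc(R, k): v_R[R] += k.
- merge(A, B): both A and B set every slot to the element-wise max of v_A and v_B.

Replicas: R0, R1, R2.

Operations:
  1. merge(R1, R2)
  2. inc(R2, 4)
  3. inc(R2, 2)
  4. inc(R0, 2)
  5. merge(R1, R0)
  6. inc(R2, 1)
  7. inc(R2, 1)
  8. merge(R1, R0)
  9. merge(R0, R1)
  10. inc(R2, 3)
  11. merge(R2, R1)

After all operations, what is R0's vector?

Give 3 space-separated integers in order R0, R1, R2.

Op 1: merge R1<->R2 -> R1=(0,0,0) R2=(0,0,0)
Op 2: inc R2 by 4 -> R2=(0,0,4) value=4
Op 3: inc R2 by 2 -> R2=(0,0,6) value=6
Op 4: inc R0 by 2 -> R0=(2,0,0) value=2
Op 5: merge R1<->R0 -> R1=(2,0,0) R0=(2,0,0)
Op 6: inc R2 by 1 -> R2=(0,0,7) value=7
Op 7: inc R2 by 1 -> R2=(0,0,8) value=8
Op 8: merge R1<->R0 -> R1=(2,0,0) R0=(2,0,0)
Op 9: merge R0<->R1 -> R0=(2,0,0) R1=(2,0,0)
Op 10: inc R2 by 3 -> R2=(0,0,11) value=11
Op 11: merge R2<->R1 -> R2=(2,0,11) R1=(2,0,11)

Answer: 2 0 0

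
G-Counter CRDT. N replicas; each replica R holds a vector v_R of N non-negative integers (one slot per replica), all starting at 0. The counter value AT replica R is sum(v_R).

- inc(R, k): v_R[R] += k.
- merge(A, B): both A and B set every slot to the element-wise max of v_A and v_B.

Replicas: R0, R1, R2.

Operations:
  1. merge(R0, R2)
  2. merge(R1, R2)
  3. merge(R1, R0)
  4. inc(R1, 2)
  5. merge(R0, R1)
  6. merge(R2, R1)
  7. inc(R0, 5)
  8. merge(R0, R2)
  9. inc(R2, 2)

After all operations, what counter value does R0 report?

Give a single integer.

Op 1: merge R0<->R2 -> R0=(0,0,0) R2=(0,0,0)
Op 2: merge R1<->R2 -> R1=(0,0,0) R2=(0,0,0)
Op 3: merge R1<->R0 -> R1=(0,0,0) R0=(0,0,0)
Op 4: inc R1 by 2 -> R1=(0,2,0) value=2
Op 5: merge R0<->R1 -> R0=(0,2,0) R1=(0,2,0)
Op 6: merge R2<->R1 -> R2=(0,2,0) R1=(0,2,0)
Op 7: inc R0 by 5 -> R0=(5,2,0) value=7
Op 8: merge R0<->R2 -> R0=(5,2,0) R2=(5,2,0)
Op 9: inc R2 by 2 -> R2=(5,2,2) value=9

Answer: 7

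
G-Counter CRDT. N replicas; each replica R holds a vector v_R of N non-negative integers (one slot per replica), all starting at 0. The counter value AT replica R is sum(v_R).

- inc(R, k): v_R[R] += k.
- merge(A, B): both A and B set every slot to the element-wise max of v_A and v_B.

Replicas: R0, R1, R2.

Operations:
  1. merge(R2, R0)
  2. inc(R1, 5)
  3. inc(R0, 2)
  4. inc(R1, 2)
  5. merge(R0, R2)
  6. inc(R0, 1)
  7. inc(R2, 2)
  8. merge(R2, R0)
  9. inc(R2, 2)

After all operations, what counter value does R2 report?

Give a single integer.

Op 1: merge R2<->R0 -> R2=(0,0,0) R0=(0,0,0)
Op 2: inc R1 by 5 -> R1=(0,5,0) value=5
Op 3: inc R0 by 2 -> R0=(2,0,0) value=2
Op 4: inc R1 by 2 -> R1=(0,7,0) value=7
Op 5: merge R0<->R2 -> R0=(2,0,0) R2=(2,0,0)
Op 6: inc R0 by 1 -> R0=(3,0,0) value=3
Op 7: inc R2 by 2 -> R2=(2,0,2) value=4
Op 8: merge R2<->R0 -> R2=(3,0,2) R0=(3,0,2)
Op 9: inc R2 by 2 -> R2=(3,0,4) value=7

Answer: 7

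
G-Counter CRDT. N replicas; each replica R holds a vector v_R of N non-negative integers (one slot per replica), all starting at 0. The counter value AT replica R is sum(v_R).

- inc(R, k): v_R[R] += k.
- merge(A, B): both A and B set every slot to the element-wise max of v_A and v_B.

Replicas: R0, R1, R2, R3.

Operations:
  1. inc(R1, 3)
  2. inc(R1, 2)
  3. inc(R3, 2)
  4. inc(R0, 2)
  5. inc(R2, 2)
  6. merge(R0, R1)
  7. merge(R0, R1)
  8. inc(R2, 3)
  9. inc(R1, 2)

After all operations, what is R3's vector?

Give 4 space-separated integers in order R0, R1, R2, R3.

Answer: 0 0 0 2

Derivation:
Op 1: inc R1 by 3 -> R1=(0,3,0,0) value=3
Op 2: inc R1 by 2 -> R1=(0,5,0,0) value=5
Op 3: inc R3 by 2 -> R3=(0,0,0,2) value=2
Op 4: inc R0 by 2 -> R0=(2,0,0,0) value=2
Op 5: inc R2 by 2 -> R2=(0,0,2,0) value=2
Op 6: merge R0<->R1 -> R0=(2,5,0,0) R1=(2,5,0,0)
Op 7: merge R0<->R1 -> R0=(2,5,0,0) R1=(2,5,0,0)
Op 8: inc R2 by 3 -> R2=(0,0,5,0) value=5
Op 9: inc R1 by 2 -> R1=(2,7,0,0) value=9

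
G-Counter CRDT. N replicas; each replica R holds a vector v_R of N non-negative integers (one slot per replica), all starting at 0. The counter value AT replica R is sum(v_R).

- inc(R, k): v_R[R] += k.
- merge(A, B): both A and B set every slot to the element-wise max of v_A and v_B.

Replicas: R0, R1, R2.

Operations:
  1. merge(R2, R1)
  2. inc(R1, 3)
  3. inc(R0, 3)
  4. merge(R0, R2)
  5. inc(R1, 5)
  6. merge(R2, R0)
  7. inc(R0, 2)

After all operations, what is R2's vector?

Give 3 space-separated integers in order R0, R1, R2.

Op 1: merge R2<->R1 -> R2=(0,0,0) R1=(0,0,0)
Op 2: inc R1 by 3 -> R1=(0,3,0) value=3
Op 3: inc R0 by 3 -> R0=(3,0,0) value=3
Op 4: merge R0<->R2 -> R0=(3,0,0) R2=(3,0,0)
Op 5: inc R1 by 5 -> R1=(0,8,0) value=8
Op 6: merge R2<->R0 -> R2=(3,0,0) R0=(3,0,0)
Op 7: inc R0 by 2 -> R0=(5,0,0) value=5

Answer: 3 0 0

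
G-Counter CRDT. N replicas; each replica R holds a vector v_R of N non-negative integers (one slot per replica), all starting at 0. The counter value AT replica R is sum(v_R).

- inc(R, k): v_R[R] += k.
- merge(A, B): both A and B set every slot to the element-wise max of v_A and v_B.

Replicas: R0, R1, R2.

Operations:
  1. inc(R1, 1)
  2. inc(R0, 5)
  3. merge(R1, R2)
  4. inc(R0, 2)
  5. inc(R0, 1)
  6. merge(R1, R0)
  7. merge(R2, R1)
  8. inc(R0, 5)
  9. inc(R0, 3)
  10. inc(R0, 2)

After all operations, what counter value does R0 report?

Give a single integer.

Answer: 19

Derivation:
Op 1: inc R1 by 1 -> R1=(0,1,0) value=1
Op 2: inc R0 by 5 -> R0=(5,0,0) value=5
Op 3: merge R1<->R2 -> R1=(0,1,0) R2=(0,1,0)
Op 4: inc R0 by 2 -> R0=(7,0,0) value=7
Op 5: inc R0 by 1 -> R0=(8,0,0) value=8
Op 6: merge R1<->R0 -> R1=(8,1,0) R0=(8,1,0)
Op 7: merge R2<->R1 -> R2=(8,1,0) R1=(8,1,0)
Op 8: inc R0 by 5 -> R0=(13,1,0) value=14
Op 9: inc R0 by 3 -> R0=(16,1,0) value=17
Op 10: inc R0 by 2 -> R0=(18,1,0) value=19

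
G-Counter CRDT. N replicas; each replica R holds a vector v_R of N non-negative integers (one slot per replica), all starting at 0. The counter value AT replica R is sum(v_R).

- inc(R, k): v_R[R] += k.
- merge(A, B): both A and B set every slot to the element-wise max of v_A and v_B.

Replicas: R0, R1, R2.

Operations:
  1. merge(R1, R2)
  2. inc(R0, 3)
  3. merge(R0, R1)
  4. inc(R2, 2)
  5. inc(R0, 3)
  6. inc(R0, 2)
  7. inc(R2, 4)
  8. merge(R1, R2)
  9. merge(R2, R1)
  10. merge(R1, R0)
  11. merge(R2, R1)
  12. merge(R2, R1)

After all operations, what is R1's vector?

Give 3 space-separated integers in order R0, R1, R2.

Op 1: merge R1<->R2 -> R1=(0,0,0) R2=(0,0,0)
Op 2: inc R0 by 3 -> R0=(3,0,0) value=3
Op 3: merge R0<->R1 -> R0=(3,0,0) R1=(3,0,0)
Op 4: inc R2 by 2 -> R2=(0,0,2) value=2
Op 5: inc R0 by 3 -> R0=(6,0,0) value=6
Op 6: inc R0 by 2 -> R0=(8,0,0) value=8
Op 7: inc R2 by 4 -> R2=(0,0,6) value=6
Op 8: merge R1<->R2 -> R1=(3,0,6) R2=(3,0,6)
Op 9: merge R2<->R1 -> R2=(3,0,6) R1=(3,0,6)
Op 10: merge R1<->R0 -> R1=(8,0,6) R0=(8,0,6)
Op 11: merge R2<->R1 -> R2=(8,0,6) R1=(8,0,6)
Op 12: merge R2<->R1 -> R2=(8,0,6) R1=(8,0,6)

Answer: 8 0 6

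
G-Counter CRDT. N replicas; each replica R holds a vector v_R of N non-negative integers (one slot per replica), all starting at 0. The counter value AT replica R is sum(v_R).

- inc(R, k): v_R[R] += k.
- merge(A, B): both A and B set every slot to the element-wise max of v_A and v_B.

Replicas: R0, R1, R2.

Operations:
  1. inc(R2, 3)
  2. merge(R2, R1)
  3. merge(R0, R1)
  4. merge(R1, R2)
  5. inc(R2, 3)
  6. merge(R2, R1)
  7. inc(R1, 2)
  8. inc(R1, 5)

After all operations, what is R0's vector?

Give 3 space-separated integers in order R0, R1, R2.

Op 1: inc R2 by 3 -> R2=(0,0,3) value=3
Op 2: merge R2<->R1 -> R2=(0,0,3) R1=(0,0,3)
Op 3: merge R0<->R1 -> R0=(0,0,3) R1=(0,0,3)
Op 4: merge R1<->R2 -> R1=(0,0,3) R2=(0,0,3)
Op 5: inc R2 by 3 -> R2=(0,0,6) value=6
Op 6: merge R2<->R1 -> R2=(0,0,6) R1=(0,0,6)
Op 7: inc R1 by 2 -> R1=(0,2,6) value=8
Op 8: inc R1 by 5 -> R1=(0,7,6) value=13

Answer: 0 0 3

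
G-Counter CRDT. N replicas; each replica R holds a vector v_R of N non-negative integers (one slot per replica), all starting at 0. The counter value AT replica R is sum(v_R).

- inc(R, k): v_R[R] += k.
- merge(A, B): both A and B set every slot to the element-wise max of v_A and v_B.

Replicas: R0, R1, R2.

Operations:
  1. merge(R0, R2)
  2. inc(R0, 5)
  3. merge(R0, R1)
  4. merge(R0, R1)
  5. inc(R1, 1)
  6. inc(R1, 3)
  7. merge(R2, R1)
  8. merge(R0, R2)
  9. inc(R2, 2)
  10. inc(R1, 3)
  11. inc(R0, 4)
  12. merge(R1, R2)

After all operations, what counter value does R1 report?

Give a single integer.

Op 1: merge R0<->R2 -> R0=(0,0,0) R2=(0,0,0)
Op 2: inc R0 by 5 -> R0=(5,0,0) value=5
Op 3: merge R0<->R1 -> R0=(5,0,0) R1=(5,0,0)
Op 4: merge R0<->R1 -> R0=(5,0,0) R1=(5,0,0)
Op 5: inc R1 by 1 -> R1=(5,1,0) value=6
Op 6: inc R1 by 3 -> R1=(5,4,0) value=9
Op 7: merge R2<->R1 -> R2=(5,4,0) R1=(5,4,0)
Op 8: merge R0<->R2 -> R0=(5,4,0) R2=(5,4,0)
Op 9: inc R2 by 2 -> R2=(5,4,2) value=11
Op 10: inc R1 by 3 -> R1=(5,7,0) value=12
Op 11: inc R0 by 4 -> R0=(9,4,0) value=13
Op 12: merge R1<->R2 -> R1=(5,7,2) R2=(5,7,2)

Answer: 14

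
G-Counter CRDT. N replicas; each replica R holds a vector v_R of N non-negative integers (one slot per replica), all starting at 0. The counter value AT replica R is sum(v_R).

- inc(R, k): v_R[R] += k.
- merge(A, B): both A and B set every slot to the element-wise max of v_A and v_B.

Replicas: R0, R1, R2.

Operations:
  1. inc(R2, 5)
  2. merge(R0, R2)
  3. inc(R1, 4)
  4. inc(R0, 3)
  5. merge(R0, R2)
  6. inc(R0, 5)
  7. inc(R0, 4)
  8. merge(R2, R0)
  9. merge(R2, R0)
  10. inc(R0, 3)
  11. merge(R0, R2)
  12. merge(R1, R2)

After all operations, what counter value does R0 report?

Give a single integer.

Op 1: inc R2 by 5 -> R2=(0,0,5) value=5
Op 2: merge R0<->R2 -> R0=(0,0,5) R2=(0,0,5)
Op 3: inc R1 by 4 -> R1=(0,4,0) value=4
Op 4: inc R0 by 3 -> R0=(3,0,5) value=8
Op 5: merge R0<->R2 -> R0=(3,0,5) R2=(3,0,5)
Op 6: inc R0 by 5 -> R0=(8,0,5) value=13
Op 7: inc R0 by 4 -> R0=(12,0,5) value=17
Op 8: merge R2<->R0 -> R2=(12,0,5) R0=(12,0,5)
Op 9: merge R2<->R0 -> R2=(12,0,5) R0=(12,0,5)
Op 10: inc R0 by 3 -> R0=(15,0,5) value=20
Op 11: merge R0<->R2 -> R0=(15,0,5) R2=(15,0,5)
Op 12: merge R1<->R2 -> R1=(15,4,5) R2=(15,4,5)

Answer: 20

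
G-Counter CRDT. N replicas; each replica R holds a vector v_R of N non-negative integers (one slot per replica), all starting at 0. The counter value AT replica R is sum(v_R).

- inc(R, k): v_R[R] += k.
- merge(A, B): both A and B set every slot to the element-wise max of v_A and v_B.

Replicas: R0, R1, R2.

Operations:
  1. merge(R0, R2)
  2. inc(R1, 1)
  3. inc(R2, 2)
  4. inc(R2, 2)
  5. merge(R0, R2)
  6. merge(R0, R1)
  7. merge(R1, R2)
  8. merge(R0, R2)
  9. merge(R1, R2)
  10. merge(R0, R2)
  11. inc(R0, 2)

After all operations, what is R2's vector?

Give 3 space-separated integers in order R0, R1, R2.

Answer: 0 1 4

Derivation:
Op 1: merge R0<->R2 -> R0=(0,0,0) R2=(0,0,0)
Op 2: inc R1 by 1 -> R1=(0,1,0) value=1
Op 3: inc R2 by 2 -> R2=(0,0,2) value=2
Op 4: inc R2 by 2 -> R2=(0,0,4) value=4
Op 5: merge R0<->R2 -> R0=(0,0,4) R2=(0,0,4)
Op 6: merge R0<->R1 -> R0=(0,1,4) R1=(0,1,4)
Op 7: merge R1<->R2 -> R1=(0,1,4) R2=(0,1,4)
Op 8: merge R0<->R2 -> R0=(0,1,4) R2=(0,1,4)
Op 9: merge R1<->R2 -> R1=(0,1,4) R2=(0,1,4)
Op 10: merge R0<->R2 -> R0=(0,1,4) R2=(0,1,4)
Op 11: inc R0 by 2 -> R0=(2,1,4) value=7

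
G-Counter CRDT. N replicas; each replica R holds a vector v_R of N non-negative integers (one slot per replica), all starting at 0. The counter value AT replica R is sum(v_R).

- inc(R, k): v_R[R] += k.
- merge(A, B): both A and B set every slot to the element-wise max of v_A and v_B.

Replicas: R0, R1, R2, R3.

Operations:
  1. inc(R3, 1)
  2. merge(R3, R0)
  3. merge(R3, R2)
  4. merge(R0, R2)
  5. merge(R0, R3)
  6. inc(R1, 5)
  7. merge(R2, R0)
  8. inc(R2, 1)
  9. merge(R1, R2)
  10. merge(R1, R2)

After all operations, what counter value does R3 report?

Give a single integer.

Op 1: inc R3 by 1 -> R3=(0,0,0,1) value=1
Op 2: merge R3<->R0 -> R3=(0,0,0,1) R0=(0,0,0,1)
Op 3: merge R3<->R2 -> R3=(0,0,0,1) R2=(0,0,0,1)
Op 4: merge R0<->R2 -> R0=(0,0,0,1) R2=(0,0,0,1)
Op 5: merge R0<->R3 -> R0=(0,0,0,1) R3=(0,0,0,1)
Op 6: inc R1 by 5 -> R1=(0,5,0,0) value=5
Op 7: merge R2<->R0 -> R2=(0,0,0,1) R0=(0,0,0,1)
Op 8: inc R2 by 1 -> R2=(0,0,1,1) value=2
Op 9: merge R1<->R2 -> R1=(0,5,1,1) R2=(0,5,1,1)
Op 10: merge R1<->R2 -> R1=(0,5,1,1) R2=(0,5,1,1)

Answer: 1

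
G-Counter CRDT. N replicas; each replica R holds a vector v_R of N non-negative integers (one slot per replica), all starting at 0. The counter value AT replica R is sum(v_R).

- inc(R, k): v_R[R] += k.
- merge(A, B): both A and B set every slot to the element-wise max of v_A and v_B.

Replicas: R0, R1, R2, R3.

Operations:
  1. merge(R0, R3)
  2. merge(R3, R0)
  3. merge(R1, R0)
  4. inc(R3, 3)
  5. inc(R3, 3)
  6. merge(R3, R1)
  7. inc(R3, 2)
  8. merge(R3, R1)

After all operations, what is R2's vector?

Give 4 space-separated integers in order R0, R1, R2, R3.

Op 1: merge R0<->R3 -> R0=(0,0,0,0) R3=(0,0,0,0)
Op 2: merge R3<->R0 -> R3=(0,0,0,0) R0=(0,0,0,0)
Op 3: merge R1<->R0 -> R1=(0,0,0,0) R0=(0,0,0,0)
Op 4: inc R3 by 3 -> R3=(0,0,0,3) value=3
Op 5: inc R3 by 3 -> R3=(0,0,0,6) value=6
Op 6: merge R3<->R1 -> R3=(0,0,0,6) R1=(0,0,0,6)
Op 7: inc R3 by 2 -> R3=(0,0,0,8) value=8
Op 8: merge R3<->R1 -> R3=(0,0,0,8) R1=(0,0,0,8)

Answer: 0 0 0 0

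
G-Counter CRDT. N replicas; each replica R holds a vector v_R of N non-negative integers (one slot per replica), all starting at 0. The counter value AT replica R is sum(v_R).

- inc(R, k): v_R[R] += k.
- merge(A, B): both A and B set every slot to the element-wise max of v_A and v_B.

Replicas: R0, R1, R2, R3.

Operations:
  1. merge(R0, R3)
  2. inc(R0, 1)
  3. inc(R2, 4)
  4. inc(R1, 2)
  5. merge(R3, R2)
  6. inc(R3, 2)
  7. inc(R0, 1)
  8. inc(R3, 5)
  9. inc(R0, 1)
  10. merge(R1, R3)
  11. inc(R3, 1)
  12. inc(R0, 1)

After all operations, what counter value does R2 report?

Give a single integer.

Op 1: merge R0<->R3 -> R0=(0,0,0,0) R3=(0,0,0,0)
Op 2: inc R0 by 1 -> R0=(1,0,0,0) value=1
Op 3: inc R2 by 4 -> R2=(0,0,4,0) value=4
Op 4: inc R1 by 2 -> R1=(0,2,0,0) value=2
Op 5: merge R3<->R2 -> R3=(0,0,4,0) R2=(0,0,4,0)
Op 6: inc R3 by 2 -> R3=(0,0,4,2) value=6
Op 7: inc R0 by 1 -> R0=(2,0,0,0) value=2
Op 8: inc R3 by 5 -> R3=(0,0,4,7) value=11
Op 9: inc R0 by 1 -> R0=(3,0,0,0) value=3
Op 10: merge R1<->R3 -> R1=(0,2,4,7) R3=(0,2,4,7)
Op 11: inc R3 by 1 -> R3=(0,2,4,8) value=14
Op 12: inc R0 by 1 -> R0=(4,0,0,0) value=4

Answer: 4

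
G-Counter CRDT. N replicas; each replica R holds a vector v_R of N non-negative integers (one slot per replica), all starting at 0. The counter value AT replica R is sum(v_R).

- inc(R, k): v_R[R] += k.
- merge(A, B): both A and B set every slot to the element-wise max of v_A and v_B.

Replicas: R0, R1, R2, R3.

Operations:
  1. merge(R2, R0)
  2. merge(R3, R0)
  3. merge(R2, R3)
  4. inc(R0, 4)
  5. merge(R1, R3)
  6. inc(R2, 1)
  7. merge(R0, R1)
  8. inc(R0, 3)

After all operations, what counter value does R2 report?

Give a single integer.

Answer: 1

Derivation:
Op 1: merge R2<->R0 -> R2=(0,0,0,0) R0=(0,0,0,0)
Op 2: merge R3<->R0 -> R3=(0,0,0,0) R0=(0,0,0,0)
Op 3: merge R2<->R3 -> R2=(0,0,0,0) R3=(0,0,0,0)
Op 4: inc R0 by 4 -> R0=(4,0,0,0) value=4
Op 5: merge R1<->R3 -> R1=(0,0,0,0) R3=(0,0,0,0)
Op 6: inc R2 by 1 -> R2=(0,0,1,0) value=1
Op 7: merge R0<->R1 -> R0=(4,0,0,0) R1=(4,0,0,0)
Op 8: inc R0 by 3 -> R0=(7,0,0,0) value=7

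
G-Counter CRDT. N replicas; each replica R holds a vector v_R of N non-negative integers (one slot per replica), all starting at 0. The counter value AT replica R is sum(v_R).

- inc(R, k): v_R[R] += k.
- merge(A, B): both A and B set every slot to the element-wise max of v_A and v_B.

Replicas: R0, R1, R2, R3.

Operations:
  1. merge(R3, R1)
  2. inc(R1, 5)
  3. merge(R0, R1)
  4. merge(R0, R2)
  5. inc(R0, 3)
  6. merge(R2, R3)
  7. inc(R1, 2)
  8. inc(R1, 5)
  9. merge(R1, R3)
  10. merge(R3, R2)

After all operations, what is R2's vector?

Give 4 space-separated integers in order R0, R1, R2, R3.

Answer: 0 12 0 0

Derivation:
Op 1: merge R3<->R1 -> R3=(0,0,0,0) R1=(0,0,0,0)
Op 2: inc R1 by 5 -> R1=(0,5,0,0) value=5
Op 3: merge R0<->R1 -> R0=(0,5,0,0) R1=(0,5,0,0)
Op 4: merge R0<->R2 -> R0=(0,5,0,0) R2=(0,5,0,0)
Op 5: inc R0 by 3 -> R0=(3,5,0,0) value=8
Op 6: merge R2<->R3 -> R2=(0,5,0,0) R3=(0,5,0,0)
Op 7: inc R1 by 2 -> R1=(0,7,0,0) value=7
Op 8: inc R1 by 5 -> R1=(0,12,0,0) value=12
Op 9: merge R1<->R3 -> R1=(0,12,0,0) R3=(0,12,0,0)
Op 10: merge R3<->R2 -> R3=(0,12,0,0) R2=(0,12,0,0)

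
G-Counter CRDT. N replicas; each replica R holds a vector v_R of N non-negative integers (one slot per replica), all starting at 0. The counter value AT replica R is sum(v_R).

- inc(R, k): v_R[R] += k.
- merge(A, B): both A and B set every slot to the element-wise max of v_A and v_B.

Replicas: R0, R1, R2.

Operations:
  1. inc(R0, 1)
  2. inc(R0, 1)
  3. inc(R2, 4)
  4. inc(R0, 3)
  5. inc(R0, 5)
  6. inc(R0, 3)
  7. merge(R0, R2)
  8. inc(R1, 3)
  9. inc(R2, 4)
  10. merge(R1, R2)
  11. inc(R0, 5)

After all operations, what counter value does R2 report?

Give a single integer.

Op 1: inc R0 by 1 -> R0=(1,0,0) value=1
Op 2: inc R0 by 1 -> R0=(2,0,0) value=2
Op 3: inc R2 by 4 -> R2=(0,0,4) value=4
Op 4: inc R0 by 3 -> R0=(5,0,0) value=5
Op 5: inc R0 by 5 -> R0=(10,0,0) value=10
Op 6: inc R0 by 3 -> R0=(13,0,0) value=13
Op 7: merge R0<->R2 -> R0=(13,0,4) R2=(13,0,4)
Op 8: inc R1 by 3 -> R1=(0,3,0) value=3
Op 9: inc R2 by 4 -> R2=(13,0,8) value=21
Op 10: merge R1<->R2 -> R1=(13,3,8) R2=(13,3,8)
Op 11: inc R0 by 5 -> R0=(18,0,4) value=22

Answer: 24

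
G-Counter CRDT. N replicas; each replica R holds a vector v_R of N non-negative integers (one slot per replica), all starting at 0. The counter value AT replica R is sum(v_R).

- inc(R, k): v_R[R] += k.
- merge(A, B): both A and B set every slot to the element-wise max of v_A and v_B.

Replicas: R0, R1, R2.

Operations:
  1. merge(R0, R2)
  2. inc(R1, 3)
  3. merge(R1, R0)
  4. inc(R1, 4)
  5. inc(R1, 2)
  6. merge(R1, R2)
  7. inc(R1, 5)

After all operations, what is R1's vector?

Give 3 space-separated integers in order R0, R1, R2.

Op 1: merge R0<->R2 -> R0=(0,0,0) R2=(0,0,0)
Op 2: inc R1 by 3 -> R1=(0,3,0) value=3
Op 3: merge R1<->R0 -> R1=(0,3,0) R0=(0,3,0)
Op 4: inc R1 by 4 -> R1=(0,7,0) value=7
Op 5: inc R1 by 2 -> R1=(0,9,0) value=9
Op 6: merge R1<->R2 -> R1=(0,9,0) R2=(0,9,0)
Op 7: inc R1 by 5 -> R1=(0,14,0) value=14

Answer: 0 14 0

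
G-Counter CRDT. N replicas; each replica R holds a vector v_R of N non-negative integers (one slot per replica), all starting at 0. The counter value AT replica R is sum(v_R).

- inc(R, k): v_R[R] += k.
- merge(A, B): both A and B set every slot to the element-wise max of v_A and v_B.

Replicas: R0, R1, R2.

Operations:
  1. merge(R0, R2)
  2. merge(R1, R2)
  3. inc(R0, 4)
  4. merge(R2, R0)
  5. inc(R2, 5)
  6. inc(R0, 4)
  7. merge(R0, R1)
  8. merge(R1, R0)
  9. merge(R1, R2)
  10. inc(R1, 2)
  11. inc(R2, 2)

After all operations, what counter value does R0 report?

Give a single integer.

Answer: 8

Derivation:
Op 1: merge R0<->R2 -> R0=(0,0,0) R2=(0,0,0)
Op 2: merge R1<->R2 -> R1=(0,0,0) R2=(0,0,0)
Op 3: inc R0 by 4 -> R0=(4,0,0) value=4
Op 4: merge R2<->R0 -> R2=(4,0,0) R0=(4,0,0)
Op 5: inc R2 by 5 -> R2=(4,0,5) value=9
Op 6: inc R0 by 4 -> R0=(8,0,0) value=8
Op 7: merge R0<->R1 -> R0=(8,0,0) R1=(8,0,0)
Op 8: merge R1<->R0 -> R1=(8,0,0) R0=(8,0,0)
Op 9: merge R1<->R2 -> R1=(8,0,5) R2=(8,0,5)
Op 10: inc R1 by 2 -> R1=(8,2,5) value=15
Op 11: inc R2 by 2 -> R2=(8,0,7) value=15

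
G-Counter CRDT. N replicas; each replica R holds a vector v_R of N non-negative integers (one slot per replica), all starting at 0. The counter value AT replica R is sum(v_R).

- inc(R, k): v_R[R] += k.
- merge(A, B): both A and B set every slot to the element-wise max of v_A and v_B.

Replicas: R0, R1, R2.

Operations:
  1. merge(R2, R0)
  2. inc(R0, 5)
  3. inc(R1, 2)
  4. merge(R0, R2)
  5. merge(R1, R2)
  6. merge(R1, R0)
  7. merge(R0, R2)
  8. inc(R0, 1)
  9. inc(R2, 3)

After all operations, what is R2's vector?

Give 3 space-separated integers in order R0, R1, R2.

Op 1: merge R2<->R0 -> R2=(0,0,0) R0=(0,0,0)
Op 2: inc R0 by 5 -> R0=(5,0,0) value=5
Op 3: inc R1 by 2 -> R1=(0,2,0) value=2
Op 4: merge R0<->R2 -> R0=(5,0,0) R2=(5,0,0)
Op 5: merge R1<->R2 -> R1=(5,2,0) R2=(5,2,0)
Op 6: merge R1<->R0 -> R1=(5,2,0) R0=(5,2,0)
Op 7: merge R0<->R2 -> R0=(5,2,0) R2=(5,2,0)
Op 8: inc R0 by 1 -> R0=(6,2,0) value=8
Op 9: inc R2 by 3 -> R2=(5,2,3) value=10

Answer: 5 2 3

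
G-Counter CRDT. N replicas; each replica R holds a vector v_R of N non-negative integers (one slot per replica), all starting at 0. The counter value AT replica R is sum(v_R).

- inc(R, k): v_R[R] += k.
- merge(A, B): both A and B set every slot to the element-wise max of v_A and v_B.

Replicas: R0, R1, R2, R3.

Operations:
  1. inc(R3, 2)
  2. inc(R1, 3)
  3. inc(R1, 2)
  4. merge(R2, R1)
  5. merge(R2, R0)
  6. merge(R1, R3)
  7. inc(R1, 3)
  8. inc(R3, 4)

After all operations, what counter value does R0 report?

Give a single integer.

Answer: 5

Derivation:
Op 1: inc R3 by 2 -> R3=(0,0,0,2) value=2
Op 2: inc R1 by 3 -> R1=(0,3,0,0) value=3
Op 3: inc R1 by 2 -> R1=(0,5,0,0) value=5
Op 4: merge R2<->R1 -> R2=(0,5,0,0) R1=(0,5,0,0)
Op 5: merge R2<->R0 -> R2=(0,5,0,0) R0=(0,5,0,0)
Op 6: merge R1<->R3 -> R1=(0,5,0,2) R3=(0,5,0,2)
Op 7: inc R1 by 3 -> R1=(0,8,0,2) value=10
Op 8: inc R3 by 4 -> R3=(0,5,0,6) value=11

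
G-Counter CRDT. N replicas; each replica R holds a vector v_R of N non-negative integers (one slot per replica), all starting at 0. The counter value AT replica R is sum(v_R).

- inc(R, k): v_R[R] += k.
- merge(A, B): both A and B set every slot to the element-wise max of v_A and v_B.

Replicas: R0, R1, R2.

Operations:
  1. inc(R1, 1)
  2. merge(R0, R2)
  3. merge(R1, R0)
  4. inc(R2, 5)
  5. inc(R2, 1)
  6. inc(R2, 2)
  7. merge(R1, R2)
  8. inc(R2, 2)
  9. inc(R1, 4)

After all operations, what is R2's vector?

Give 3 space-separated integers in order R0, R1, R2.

Op 1: inc R1 by 1 -> R1=(0,1,0) value=1
Op 2: merge R0<->R2 -> R0=(0,0,0) R2=(0,0,0)
Op 3: merge R1<->R0 -> R1=(0,1,0) R0=(0,1,0)
Op 4: inc R2 by 5 -> R2=(0,0,5) value=5
Op 5: inc R2 by 1 -> R2=(0,0,6) value=6
Op 6: inc R2 by 2 -> R2=(0,0,8) value=8
Op 7: merge R1<->R2 -> R1=(0,1,8) R2=(0,1,8)
Op 8: inc R2 by 2 -> R2=(0,1,10) value=11
Op 9: inc R1 by 4 -> R1=(0,5,8) value=13

Answer: 0 1 10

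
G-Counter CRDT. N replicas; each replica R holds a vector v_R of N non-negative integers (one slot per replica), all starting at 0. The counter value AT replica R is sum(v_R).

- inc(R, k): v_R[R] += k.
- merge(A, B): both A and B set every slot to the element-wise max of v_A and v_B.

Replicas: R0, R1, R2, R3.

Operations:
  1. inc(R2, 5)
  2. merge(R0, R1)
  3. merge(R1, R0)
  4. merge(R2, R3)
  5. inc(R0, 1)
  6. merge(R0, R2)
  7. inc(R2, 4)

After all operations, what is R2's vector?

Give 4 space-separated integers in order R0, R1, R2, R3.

Op 1: inc R2 by 5 -> R2=(0,0,5,0) value=5
Op 2: merge R0<->R1 -> R0=(0,0,0,0) R1=(0,0,0,0)
Op 3: merge R1<->R0 -> R1=(0,0,0,0) R0=(0,0,0,0)
Op 4: merge R2<->R3 -> R2=(0,0,5,0) R3=(0,0,5,0)
Op 5: inc R0 by 1 -> R0=(1,0,0,0) value=1
Op 6: merge R0<->R2 -> R0=(1,0,5,0) R2=(1,0,5,0)
Op 7: inc R2 by 4 -> R2=(1,0,9,0) value=10

Answer: 1 0 9 0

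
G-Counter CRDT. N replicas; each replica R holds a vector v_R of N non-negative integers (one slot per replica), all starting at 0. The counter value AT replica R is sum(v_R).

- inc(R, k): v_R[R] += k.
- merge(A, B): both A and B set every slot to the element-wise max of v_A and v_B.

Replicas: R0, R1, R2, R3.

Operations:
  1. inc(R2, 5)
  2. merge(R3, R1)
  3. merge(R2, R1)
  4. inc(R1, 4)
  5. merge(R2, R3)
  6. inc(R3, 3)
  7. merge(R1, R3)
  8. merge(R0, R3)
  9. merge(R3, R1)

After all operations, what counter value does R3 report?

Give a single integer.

Answer: 12

Derivation:
Op 1: inc R2 by 5 -> R2=(0,0,5,0) value=5
Op 2: merge R3<->R1 -> R3=(0,0,0,0) R1=(0,0,0,0)
Op 3: merge R2<->R1 -> R2=(0,0,5,0) R1=(0,0,5,0)
Op 4: inc R1 by 4 -> R1=(0,4,5,0) value=9
Op 5: merge R2<->R3 -> R2=(0,0,5,0) R3=(0,0,5,0)
Op 6: inc R3 by 3 -> R3=(0,0,5,3) value=8
Op 7: merge R1<->R3 -> R1=(0,4,5,3) R3=(0,4,5,3)
Op 8: merge R0<->R3 -> R0=(0,4,5,3) R3=(0,4,5,3)
Op 9: merge R3<->R1 -> R3=(0,4,5,3) R1=(0,4,5,3)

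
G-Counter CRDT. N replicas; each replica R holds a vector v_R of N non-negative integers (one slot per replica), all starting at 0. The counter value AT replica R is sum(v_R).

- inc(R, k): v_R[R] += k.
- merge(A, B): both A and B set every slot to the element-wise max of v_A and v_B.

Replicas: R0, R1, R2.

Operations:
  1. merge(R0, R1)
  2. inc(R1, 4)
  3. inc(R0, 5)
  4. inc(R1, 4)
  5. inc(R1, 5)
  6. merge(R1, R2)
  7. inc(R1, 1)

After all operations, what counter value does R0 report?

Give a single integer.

Op 1: merge R0<->R1 -> R0=(0,0,0) R1=(0,0,0)
Op 2: inc R1 by 4 -> R1=(0,4,0) value=4
Op 3: inc R0 by 5 -> R0=(5,0,0) value=5
Op 4: inc R1 by 4 -> R1=(0,8,0) value=8
Op 5: inc R1 by 5 -> R1=(0,13,0) value=13
Op 6: merge R1<->R2 -> R1=(0,13,0) R2=(0,13,0)
Op 7: inc R1 by 1 -> R1=(0,14,0) value=14

Answer: 5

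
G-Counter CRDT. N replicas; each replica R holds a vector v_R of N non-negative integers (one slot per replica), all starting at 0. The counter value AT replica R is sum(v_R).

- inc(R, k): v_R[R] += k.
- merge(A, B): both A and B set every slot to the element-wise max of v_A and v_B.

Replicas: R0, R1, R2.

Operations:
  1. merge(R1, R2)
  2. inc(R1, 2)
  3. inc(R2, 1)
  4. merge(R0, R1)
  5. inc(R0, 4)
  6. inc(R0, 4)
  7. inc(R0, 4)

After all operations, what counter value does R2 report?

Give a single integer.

Answer: 1

Derivation:
Op 1: merge R1<->R2 -> R1=(0,0,0) R2=(0,0,0)
Op 2: inc R1 by 2 -> R1=(0,2,0) value=2
Op 3: inc R2 by 1 -> R2=(0,0,1) value=1
Op 4: merge R0<->R1 -> R0=(0,2,0) R1=(0,2,0)
Op 5: inc R0 by 4 -> R0=(4,2,0) value=6
Op 6: inc R0 by 4 -> R0=(8,2,0) value=10
Op 7: inc R0 by 4 -> R0=(12,2,0) value=14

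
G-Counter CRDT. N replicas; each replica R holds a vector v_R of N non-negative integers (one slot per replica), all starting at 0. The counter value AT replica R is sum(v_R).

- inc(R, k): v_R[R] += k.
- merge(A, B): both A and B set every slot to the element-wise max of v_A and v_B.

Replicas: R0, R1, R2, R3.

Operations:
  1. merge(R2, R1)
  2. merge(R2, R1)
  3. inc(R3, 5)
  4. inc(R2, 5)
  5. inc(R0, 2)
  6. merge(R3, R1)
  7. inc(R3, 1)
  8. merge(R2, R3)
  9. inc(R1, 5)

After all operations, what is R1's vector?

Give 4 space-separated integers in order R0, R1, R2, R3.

Op 1: merge R2<->R1 -> R2=(0,0,0,0) R1=(0,0,0,0)
Op 2: merge R2<->R1 -> R2=(0,0,0,0) R1=(0,0,0,0)
Op 3: inc R3 by 5 -> R3=(0,0,0,5) value=5
Op 4: inc R2 by 5 -> R2=(0,0,5,0) value=5
Op 5: inc R0 by 2 -> R0=(2,0,0,0) value=2
Op 6: merge R3<->R1 -> R3=(0,0,0,5) R1=(0,0,0,5)
Op 7: inc R3 by 1 -> R3=(0,0,0,6) value=6
Op 8: merge R2<->R3 -> R2=(0,0,5,6) R3=(0,0,5,6)
Op 9: inc R1 by 5 -> R1=(0,5,0,5) value=10

Answer: 0 5 0 5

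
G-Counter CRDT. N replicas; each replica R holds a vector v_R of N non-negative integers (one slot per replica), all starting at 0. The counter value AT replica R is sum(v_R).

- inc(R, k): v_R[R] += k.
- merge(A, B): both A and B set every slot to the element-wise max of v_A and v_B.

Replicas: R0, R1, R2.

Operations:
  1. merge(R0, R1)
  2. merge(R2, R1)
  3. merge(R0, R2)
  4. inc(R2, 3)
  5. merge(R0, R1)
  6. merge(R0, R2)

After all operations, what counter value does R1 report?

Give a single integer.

Answer: 0

Derivation:
Op 1: merge R0<->R1 -> R0=(0,0,0) R1=(0,0,0)
Op 2: merge R2<->R1 -> R2=(0,0,0) R1=(0,0,0)
Op 3: merge R0<->R2 -> R0=(0,0,0) R2=(0,0,0)
Op 4: inc R2 by 3 -> R2=(0,0,3) value=3
Op 5: merge R0<->R1 -> R0=(0,0,0) R1=(0,0,0)
Op 6: merge R0<->R2 -> R0=(0,0,3) R2=(0,0,3)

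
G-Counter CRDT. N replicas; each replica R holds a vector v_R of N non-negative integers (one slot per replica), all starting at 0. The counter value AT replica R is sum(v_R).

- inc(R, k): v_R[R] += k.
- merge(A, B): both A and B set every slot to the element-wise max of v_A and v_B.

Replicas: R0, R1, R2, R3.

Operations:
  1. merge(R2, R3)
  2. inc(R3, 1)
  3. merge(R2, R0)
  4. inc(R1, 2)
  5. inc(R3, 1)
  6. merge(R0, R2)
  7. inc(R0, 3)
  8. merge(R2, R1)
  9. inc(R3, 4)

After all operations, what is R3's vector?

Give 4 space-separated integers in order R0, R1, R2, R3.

Op 1: merge R2<->R3 -> R2=(0,0,0,0) R3=(0,0,0,0)
Op 2: inc R3 by 1 -> R3=(0,0,0,1) value=1
Op 3: merge R2<->R0 -> R2=(0,0,0,0) R0=(0,0,0,0)
Op 4: inc R1 by 2 -> R1=(0,2,0,0) value=2
Op 5: inc R3 by 1 -> R3=(0,0,0,2) value=2
Op 6: merge R0<->R2 -> R0=(0,0,0,0) R2=(0,0,0,0)
Op 7: inc R0 by 3 -> R0=(3,0,0,0) value=3
Op 8: merge R2<->R1 -> R2=(0,2,0,0) R1=(0,2,0,0)
Op 9: inc R3 by 4 -> R3=(0,0,0,6) value=6

Answer: 0 0 0 6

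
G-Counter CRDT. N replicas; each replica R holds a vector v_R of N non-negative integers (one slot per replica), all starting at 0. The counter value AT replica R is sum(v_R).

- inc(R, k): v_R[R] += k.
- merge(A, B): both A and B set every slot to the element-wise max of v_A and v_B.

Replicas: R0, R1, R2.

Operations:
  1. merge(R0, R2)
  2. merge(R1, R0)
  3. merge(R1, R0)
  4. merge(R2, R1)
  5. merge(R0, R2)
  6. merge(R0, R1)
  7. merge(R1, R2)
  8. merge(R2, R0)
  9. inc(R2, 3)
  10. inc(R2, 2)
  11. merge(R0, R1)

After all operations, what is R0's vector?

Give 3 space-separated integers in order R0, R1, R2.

Answer: 0 0 0

Derivation:
Op 1: merge R0<->R2 -> R0=(0,0,0) R2=(0,0,0)
Op 2: merge R1<->R0 -> R1=(0,0,0) R0=(0,0,0)
Op 3: merge R1<->R0 -> R1=(0,0,0) R0=(0,0,0)
Op 4: merge R2<->R1 -> R2=(0,0,0) R1=(0,0,0)
Op 5: merge R0<->R2 -> R0=(0,0,0) R2=(0,0,0)
Op 6: merge R0<->R1 -> R0=(0,0,0) R1=(0,0,0)
Op 7: merge R1<->R2 -> R1=(0,0,0) R2=(0,0,0)
Op 8: merge R2<->R0 -> R2=(0,0,0) R0=(0,0,0)
Op 9: inc R2 by 3 -> R2=(0,0,3) value=3
Op 10: inc R2 by 2 -> R2=(0,0,5) value=5
Op 11: merge R0<->R1 -> R0=(0,0,0) R1=(0,0,0)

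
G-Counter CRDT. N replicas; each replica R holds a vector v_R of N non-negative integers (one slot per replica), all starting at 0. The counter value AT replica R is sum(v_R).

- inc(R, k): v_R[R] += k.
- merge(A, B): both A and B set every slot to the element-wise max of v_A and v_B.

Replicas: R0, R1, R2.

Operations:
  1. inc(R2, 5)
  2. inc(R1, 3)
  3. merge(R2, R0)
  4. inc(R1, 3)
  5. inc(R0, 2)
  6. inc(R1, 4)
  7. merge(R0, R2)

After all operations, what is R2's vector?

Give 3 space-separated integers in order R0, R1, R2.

Op 1: inc R2 by 5 -> R2=(0,0,5) value=5
Op 2: inc R1 by 3 -> R1=(0,3,0) value=3
Op 3: merge R2<->R0 -> R2=(0,0,5) R0=(0,0,5)
Op 4: inc R1 by 3 -> R1=(0,6,0) value=6
Op 5: inc R0 by 2 -> R0=(2,0,5) value=7
Op 6: inc R1 by 4 -> R1=(0,10,0) value=10
Op 7: merge R0<->R2 -> R0=(2,0,5) R2=(2,0,5)

Answer: 2 0 5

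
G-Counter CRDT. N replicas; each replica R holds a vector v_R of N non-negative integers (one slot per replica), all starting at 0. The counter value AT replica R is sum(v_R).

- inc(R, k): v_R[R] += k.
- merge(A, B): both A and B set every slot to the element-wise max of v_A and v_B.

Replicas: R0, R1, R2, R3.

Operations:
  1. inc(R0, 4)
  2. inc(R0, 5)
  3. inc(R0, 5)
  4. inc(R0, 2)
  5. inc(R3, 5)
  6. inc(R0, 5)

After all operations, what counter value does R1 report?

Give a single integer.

Answer: 0

Derivation:
Op 1: inc R0 by 4 -> R0=(4,0,0,0) value=4
Op 2: inc R0 by 5 -> R0=(9,0,0,0) value=9
Op 3: inc R0 by 5 -> R0=(14,0,0,0) value=14
Op 4: inc R0 by 2 -> R0=(16,0,0,0) value=16
Op 5: inc R3 by 5 -> R3=(0,0,0,5) value=5
Op 6: inc R0 by 5 -> R0=(21,0,0,0) value=21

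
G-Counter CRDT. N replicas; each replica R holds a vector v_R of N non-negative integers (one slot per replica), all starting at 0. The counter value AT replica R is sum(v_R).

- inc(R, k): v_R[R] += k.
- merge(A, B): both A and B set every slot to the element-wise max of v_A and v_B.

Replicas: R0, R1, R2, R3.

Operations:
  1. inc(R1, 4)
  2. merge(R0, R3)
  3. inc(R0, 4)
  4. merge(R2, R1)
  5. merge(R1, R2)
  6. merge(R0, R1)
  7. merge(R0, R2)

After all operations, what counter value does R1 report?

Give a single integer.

Op 1: inc R1 by 4 -> R1=(0,4,0,0) value=4
Op 2: merge R0<->R3 -> R0=(0,0,0,0) R3=(0,0,0,0)
Op 3: inc R0 by 4 -> R0=(4,0,0,0) value=4
Op 4: merge R2<->R1 -> R2=(0,4,0,0) R1=(0,4,0,0)
Op 5: merge R1<->R2 -> R1=(0,4,0,0) R2=(0,4,0,0)
Op 6: merge R0<->R1 -> R0=(4,4,0,0) R1=(4,4,0,0)
Op 7: merge R0<->R2 -> R0=(4,4,0,0) R2=(4,4,0,0)

Answer: 8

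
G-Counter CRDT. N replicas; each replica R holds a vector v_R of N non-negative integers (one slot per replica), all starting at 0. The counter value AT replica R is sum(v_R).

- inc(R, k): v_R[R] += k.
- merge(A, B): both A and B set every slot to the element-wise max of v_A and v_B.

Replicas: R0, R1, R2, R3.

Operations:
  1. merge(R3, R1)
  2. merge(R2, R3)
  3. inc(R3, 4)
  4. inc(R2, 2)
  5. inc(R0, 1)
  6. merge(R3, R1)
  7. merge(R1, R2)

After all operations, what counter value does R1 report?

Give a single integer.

Answer: 6

Derivation:
Op 1: merge R3<->R1 -> R3=(0,0,0,0) R1=(0,0,0,0)
Op 2: merge R2<->R3 -> R2=(0,0,0,0) R3=(0,0,0,0)
Op 3: inc R3 by 4 -> R3=(0,0,0,4) value=4
Op 4: inc R2 by 2 -> R2=(0,0,2,0) value=2
Op 5: inc R0 by 1 -> R0=(1,0,0,0) value=1
Op 6: merge R3<->R1 -> R3=(0,0,0,4) R1=(0,0,0,4)
Op 7: merge R1<->R2 -> R1=(0,0,2,4) R2=(0,0,2,4)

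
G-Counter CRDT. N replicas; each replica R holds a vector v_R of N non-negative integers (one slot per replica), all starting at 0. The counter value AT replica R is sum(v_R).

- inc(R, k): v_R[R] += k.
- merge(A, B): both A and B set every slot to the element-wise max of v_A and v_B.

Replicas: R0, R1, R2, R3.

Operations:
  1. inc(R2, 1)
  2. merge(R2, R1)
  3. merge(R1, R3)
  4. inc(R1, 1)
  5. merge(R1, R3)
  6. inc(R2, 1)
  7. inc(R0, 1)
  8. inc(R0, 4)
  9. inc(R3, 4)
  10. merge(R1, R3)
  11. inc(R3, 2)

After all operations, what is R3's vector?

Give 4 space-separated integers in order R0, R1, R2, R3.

Answer: 0 1 1 6

Derivation:
Op 1: inc R2 by 1 -> R2=(0,0,1,0) value=1
Op 2: merge R2<->R1 -> R2=(0,0,1,0) R1=(0,0,1,0)
Op 3: merge R1<->R3 -> R1=(0,0,1,0) R3=(0,0,1,0)
Op 4: inc R1 by 1 -> R1=(0,1,1,0) value=2
Op 5: merge R1<->R3 -> R1=(0,1,1,0) R3=(0,1,1,0)
Op 6: inc R2 by 1 -> R2=(0,0,2,0) value=2
Op 7: inc R0 by 1 -> R0=(1,0,0,0) value=1
Op 8: inc R0 by 4 -> R0=(5,0,0,0) value=5
Op 9: inc R3 by 4 -> R3=(0,1,1,4) value=6
Op 10: merge R1<->R3 -> R1=(0,1,1,4) R3=(0,1,1,4)
Op 11: inc R3 by 2 -> R3=(0,1,1,6) value=8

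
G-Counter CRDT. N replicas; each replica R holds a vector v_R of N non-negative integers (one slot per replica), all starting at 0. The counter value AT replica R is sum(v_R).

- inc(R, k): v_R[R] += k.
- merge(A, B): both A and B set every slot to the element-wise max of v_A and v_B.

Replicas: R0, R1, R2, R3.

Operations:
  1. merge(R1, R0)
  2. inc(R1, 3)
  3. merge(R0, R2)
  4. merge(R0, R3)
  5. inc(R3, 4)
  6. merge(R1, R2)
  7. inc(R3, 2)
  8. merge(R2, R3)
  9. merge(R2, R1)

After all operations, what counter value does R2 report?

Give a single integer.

Op 1: merge R1<->R0 -> R1=(0,0,0,0) R0=(0,0,0,0)
Op 2: inc R1 by 3 -> R1=(0,3,0,0) value=3
Op 3: merge R0<->R2 -> R0=(0,0,0,0) R2=(0,0,0,0)
Op 4: merge R0<->R3 -> R0=(0,0,0,0) R3=(0,0,0,0)
Op 5: inc R3 by 4 -> R3=(0,0,0,4) value=4
Op 6: merge R1<->R2 -> R1=(0,3,0,0) R2=(0,3,0,0)
Op 7: inc R3 by 2 -> R3=(0,0,0,6) value=6
Op 8: merge R2<->R3 -> R2=(0,3,0,6) R3=(0,3,0,6)
Op 9: merge R2<->R1 -> R2=(0,3,0,6) R1=(0,3,0,6)

Answer: 9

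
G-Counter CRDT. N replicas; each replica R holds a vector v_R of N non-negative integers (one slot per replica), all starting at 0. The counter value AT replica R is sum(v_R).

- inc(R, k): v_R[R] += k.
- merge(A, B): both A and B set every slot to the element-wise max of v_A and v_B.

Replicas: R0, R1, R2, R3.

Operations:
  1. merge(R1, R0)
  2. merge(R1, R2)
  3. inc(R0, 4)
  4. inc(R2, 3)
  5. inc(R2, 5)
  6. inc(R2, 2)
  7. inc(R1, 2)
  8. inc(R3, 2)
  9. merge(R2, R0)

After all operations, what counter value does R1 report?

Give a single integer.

Op 1: merge R1<->R0 -> R1=(0,0,0,0) R0=(0,0,0,0)
Op 2: merge R1<->R2 -> R1=(0,0,0,0) R2=(0,0,0,0)
Op 3: inc R0 by 4 -> R0=(4,0,0,0) value=4
Op 4: inc R2 by 3 -> R2=(0,0,3,0) value=3
Op 5: inc R2 by 5 -> R2=(0,0,8,0) value=8
Op 6: inc R2 by 2 -> R2=(0,0,10,0) value=10
Op 7: inc R1 by 2 -> R1=(0,2,0,0) value=2
Op 8: inc R3 by 2 -> R3=(0,0,0,2) value=2
Op 9: merge R2<->R0 -> R2=(4,0,10,0) R0=(4,0,10,0)

Answer: 2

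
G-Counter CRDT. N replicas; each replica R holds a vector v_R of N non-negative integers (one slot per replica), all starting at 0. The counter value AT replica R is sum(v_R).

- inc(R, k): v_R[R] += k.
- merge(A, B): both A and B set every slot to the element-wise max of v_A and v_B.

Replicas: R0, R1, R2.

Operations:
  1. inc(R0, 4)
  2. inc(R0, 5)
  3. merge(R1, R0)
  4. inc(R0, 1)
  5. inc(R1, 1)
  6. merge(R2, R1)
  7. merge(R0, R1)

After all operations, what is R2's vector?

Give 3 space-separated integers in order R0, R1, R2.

Op 1: inc R0 by 4 -> R0=(4,0,0) value=4
Op 2: inc R0 by 5 -> R0=(9,0,0) value=9
Op 3: merge R1<->R0 -> R1=(9,0,0) R0=(9,0,0)
Op 4: inc R0 by 1 -> R0=(10,0,0) value=10
Op 5: inc R1 by 1 -> R1=(9,1,0) value=10
Op 6: merge R2<->R1 -> R2=(9,1,0) R1=(9,1,0)
Op 7: merge R0<->R1 -> R0=(10,1,0) R1=(10,1,0)

Answer: 9 1 0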